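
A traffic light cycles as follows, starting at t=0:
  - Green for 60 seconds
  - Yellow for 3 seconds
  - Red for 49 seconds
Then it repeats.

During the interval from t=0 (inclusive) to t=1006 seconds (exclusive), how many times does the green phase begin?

Answer: 9

Derivation:
Cycle = 60+3+49 = 112s
green phase starts at t = k*112 + 0 for k=0,1,2,...
Need k*112+0 < 1006 → k < 8.982
k ∈ {0, ..., 8} → 9 starts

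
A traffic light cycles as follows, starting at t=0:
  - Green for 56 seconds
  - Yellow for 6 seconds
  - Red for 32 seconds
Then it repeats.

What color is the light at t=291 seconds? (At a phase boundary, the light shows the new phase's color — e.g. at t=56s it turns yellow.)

Answer: green

Derivation:
Cycle length = 56 + 6 + 32 = 94s
t = 291, phase_t = 291 mod 94 = 9
9 < 56 (green end) → GREEN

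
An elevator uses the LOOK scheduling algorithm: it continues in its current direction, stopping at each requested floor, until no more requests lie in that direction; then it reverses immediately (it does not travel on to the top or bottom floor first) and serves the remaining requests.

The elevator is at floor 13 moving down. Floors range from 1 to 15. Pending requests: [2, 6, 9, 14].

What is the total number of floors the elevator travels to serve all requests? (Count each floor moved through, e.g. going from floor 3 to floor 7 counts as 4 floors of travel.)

Start at floor 13 moving down, LOOK stop order: [9, 6, 2, 14]
  13 → 9: |9-13| = 4, total = 4
  9 → 6: |6-9| = 3, total = 7
  6 → 2: |2-6| = 4, total = 11
  2 → 14: |14-2| = 12, total = 23

Answer: 23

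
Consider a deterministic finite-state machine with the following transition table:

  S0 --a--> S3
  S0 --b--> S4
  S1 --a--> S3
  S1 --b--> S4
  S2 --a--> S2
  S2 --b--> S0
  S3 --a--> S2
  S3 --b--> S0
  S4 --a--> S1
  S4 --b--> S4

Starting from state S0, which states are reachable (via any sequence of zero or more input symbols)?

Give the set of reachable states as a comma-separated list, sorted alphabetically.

Answer: S0, S1, S2, S3, S4

Derivation:
BFS from S0:
  visit S0: S0--a-->S3 (new), S0--b-->S4 (new)
  visit S3: S3--a-->S2 (new), S3--b-->S0 (seen)
  visit S4: S4--a-->S1 (new), S4--b-->S4 (seen)
  visit S2: S2--a-->S2 (seen), S2--b-->S0 (seen)
  visit S1: S1--a-->S3 (seen), S1--b-->S4 (seen)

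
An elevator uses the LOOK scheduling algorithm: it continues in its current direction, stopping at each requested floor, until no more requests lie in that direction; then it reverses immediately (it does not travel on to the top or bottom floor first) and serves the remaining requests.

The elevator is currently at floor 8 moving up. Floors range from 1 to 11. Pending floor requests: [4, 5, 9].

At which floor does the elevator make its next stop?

Current floor: 8, direction: up
Requests above: [9]
Requests below: [4, 5]
Moving up and requests lie above → nearest above is min([9]) = 9

Answer: 9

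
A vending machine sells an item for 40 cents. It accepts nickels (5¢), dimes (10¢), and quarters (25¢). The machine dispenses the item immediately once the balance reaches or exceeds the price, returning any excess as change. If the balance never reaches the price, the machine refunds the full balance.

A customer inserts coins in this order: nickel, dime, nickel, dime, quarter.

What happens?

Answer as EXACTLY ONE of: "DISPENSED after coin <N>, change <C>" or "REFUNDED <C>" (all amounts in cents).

Price: 40¢
Coin 1 (nickel, 5¢): balance = 5¢
Coin 2 (dime, 10¢): balance = 15¢
Coin 3 (nickel, 5¢): balance = 20¢
Coin 4 (dime, 10¢): balance = 30¢
Coin 5 (quarter, 25¢): balance = 55¢
  → balance >= price → DISPENSE, change = 55 - 40 = 15¢

Answer: DISPENSED after coin 5, change 15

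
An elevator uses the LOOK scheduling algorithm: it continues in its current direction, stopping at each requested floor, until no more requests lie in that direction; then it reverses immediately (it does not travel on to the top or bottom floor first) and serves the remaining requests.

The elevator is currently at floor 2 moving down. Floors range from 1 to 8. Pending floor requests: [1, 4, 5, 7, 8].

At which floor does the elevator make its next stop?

Answer: 1

Derivation:
Current floor: 2, direction: down
Requests above: [4, 5, 7, 8]
Requests below: [1]
Moving down and requests lie below → nearest below is max([1]) = 1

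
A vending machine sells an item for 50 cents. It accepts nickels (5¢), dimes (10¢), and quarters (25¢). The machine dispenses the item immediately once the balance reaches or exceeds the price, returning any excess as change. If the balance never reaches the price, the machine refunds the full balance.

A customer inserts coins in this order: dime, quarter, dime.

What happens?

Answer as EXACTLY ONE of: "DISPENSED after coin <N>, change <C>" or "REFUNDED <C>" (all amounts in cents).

Price: 50¢
Coin 1 (dime, 10¢): balance = 10¢
Coin 2 (quarter, 25¢): balance = 35¢
Coin 3 (dime, 10¢): balance = 45¢
All coins inserted, balance 45¢ < price 50¢ → REFUND 45¢

Answer: REFUNDED 45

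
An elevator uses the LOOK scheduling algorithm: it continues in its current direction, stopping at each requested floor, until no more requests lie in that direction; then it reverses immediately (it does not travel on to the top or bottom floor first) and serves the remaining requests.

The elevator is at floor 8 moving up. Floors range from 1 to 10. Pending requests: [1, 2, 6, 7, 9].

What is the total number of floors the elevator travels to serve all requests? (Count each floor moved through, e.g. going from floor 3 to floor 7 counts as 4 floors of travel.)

Start at floor 8 moving up, LOOK stop order: [9, 7, 6, 2, 1]
  8 → 9: |9-8| = 1, total = 1
  9 → 7: |7-9| = 2, total = 3
  7 → 6: |6-7| = 1, total = 4
  6 → 2: |2-6| = 4, total = 8
  2 → 1: |1-2| = 1, total = 9

Answer: 9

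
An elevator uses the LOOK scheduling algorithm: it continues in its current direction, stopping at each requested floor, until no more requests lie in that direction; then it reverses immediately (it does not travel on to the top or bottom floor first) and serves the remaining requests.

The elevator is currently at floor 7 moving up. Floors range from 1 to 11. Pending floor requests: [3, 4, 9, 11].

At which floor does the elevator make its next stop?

Current floor: 7, direction: up
Requests above: [9, 11]
Requests below: [3, 4]
Moving up and requests lie above → nearest above is min([9, 11]) = 9

Answer: 9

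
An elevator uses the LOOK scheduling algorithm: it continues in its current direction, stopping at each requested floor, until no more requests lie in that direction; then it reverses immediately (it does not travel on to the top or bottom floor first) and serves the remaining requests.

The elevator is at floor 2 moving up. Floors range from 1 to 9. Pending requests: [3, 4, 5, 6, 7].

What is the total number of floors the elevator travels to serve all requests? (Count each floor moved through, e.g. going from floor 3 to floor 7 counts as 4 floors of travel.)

Start at floor 2 moving up, LOOK stop order: [3, 4, 5, 6, 7]
  2 → 3: |3-2| = 1, total = 1
  3 → 4: |4-3| = 1, total = 2
  4 → 5: |5-4| = 1, total = 3
  5 → 6: |6-5| = 1, total = 4
  6 → 7: |7-6| = 1, total = 5

Answer: 5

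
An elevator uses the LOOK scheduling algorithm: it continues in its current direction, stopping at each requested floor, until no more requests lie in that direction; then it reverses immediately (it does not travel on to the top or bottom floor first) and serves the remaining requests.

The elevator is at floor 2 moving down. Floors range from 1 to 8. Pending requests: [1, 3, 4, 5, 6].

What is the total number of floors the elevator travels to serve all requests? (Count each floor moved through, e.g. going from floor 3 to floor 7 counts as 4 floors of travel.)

Start at floor 2 moving down, LOOK stop order: [1, 3, 4, 5, 6]
  2 → 1: |1-2| = 1, total = 1
  1 → 3: |3-1| = 2, total = 3
  3 → 4: |4-3| = 1, total = 4
  4 → 5: |5-4| = 1, total = 5
  5 → 6: |6-5| = 1, total = 6

Answer: 6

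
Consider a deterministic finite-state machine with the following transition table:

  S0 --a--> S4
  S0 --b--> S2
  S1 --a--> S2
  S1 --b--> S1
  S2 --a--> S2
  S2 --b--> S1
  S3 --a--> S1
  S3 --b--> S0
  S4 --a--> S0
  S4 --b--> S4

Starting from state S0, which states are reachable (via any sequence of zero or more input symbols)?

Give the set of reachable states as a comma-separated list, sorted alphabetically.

Answer: S0, S1, S2, S4

Derivation:
BFS from S0:
  visit S0: S0--a-->S4 (new), S0--b-->S2 (new)
  visit S4: S4--a-->S0 (seen), S4--b-->S4 (seen)
  visit S2: S2--a-->S2 (seen), S2--b-->S1 (new)
  visit S1: S1--a-->S2 (seen), S1--b-->S1 (seen)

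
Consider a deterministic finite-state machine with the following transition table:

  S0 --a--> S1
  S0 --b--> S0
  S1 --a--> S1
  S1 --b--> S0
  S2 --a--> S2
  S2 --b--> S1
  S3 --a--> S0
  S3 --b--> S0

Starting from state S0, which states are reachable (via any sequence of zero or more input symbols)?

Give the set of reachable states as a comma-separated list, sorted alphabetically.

Answer: S0, S1

Derivation:
BFS from S0:
  visit S0: S0--a-->S1 (new), S0--b-->S0 (seen)
  visit S1: S1--a-->S1 (seen), S1--b-->S0 (seen)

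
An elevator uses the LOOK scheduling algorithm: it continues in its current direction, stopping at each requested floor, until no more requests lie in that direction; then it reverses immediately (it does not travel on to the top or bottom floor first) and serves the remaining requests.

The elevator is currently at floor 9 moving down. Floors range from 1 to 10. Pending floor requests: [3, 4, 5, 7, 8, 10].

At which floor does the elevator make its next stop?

Answer: 8

Derivation:
Current floor: 9, direction: down
Requests above: [10]
Requests below: [3, 4, 5, 7, 8]
Moving down and requests lie below → nearest below is max([3, 4, 5, 7, 8]) = 8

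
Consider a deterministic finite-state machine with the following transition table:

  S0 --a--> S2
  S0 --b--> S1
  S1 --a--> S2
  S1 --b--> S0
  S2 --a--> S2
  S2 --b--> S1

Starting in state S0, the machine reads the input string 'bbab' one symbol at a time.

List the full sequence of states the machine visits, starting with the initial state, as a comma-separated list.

Answer: S0, S1, S0, S2, S1

Derivation:
Start: S0
  read 'b': S0 --b--> S1
  read 'b': S1 --b--> S0
  read 'a': S0 --a--> S2
  read 'b': S2 --b--> S1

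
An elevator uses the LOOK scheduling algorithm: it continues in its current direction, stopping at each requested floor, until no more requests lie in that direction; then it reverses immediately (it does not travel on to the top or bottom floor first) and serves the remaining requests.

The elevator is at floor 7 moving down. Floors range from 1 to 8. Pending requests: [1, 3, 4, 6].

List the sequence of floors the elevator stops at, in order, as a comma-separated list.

Current: 7, moving DOWN
Serve below first (descending): [6, 4, 3, 1]
Then reverse, serve above (ascending): []

Answer: 6, 4, 3, 1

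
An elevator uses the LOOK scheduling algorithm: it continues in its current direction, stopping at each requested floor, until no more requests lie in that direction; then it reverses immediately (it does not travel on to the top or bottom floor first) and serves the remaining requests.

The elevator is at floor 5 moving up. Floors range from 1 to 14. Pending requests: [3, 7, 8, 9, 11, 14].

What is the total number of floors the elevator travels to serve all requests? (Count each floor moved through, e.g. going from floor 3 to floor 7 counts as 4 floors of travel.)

Start at floor 5 moving up, LOOK stop order: [7, 8, 9, 11, 14, 3]
  5 → 7: |7-5| = 2, total = 2
  7 → 8: |8-7| = 1, total = 3
  8 → 9: |9-8| = 1, total = 4
  9 → 11: |11-9| = 2, total = 6
  11 → 14: |14-11| = 3, total = 9
  14 → 3: |3-14| = 11, total = 20

Answer: 20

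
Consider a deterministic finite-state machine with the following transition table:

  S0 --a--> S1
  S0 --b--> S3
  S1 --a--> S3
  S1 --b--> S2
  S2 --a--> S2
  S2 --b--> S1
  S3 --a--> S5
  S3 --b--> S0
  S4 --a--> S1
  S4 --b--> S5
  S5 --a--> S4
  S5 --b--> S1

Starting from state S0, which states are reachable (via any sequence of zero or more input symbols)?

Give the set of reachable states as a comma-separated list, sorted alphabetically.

BFS from S0:
  visit S0: S0--a-->S1 (new), S0--b-->S3 (new)
  visit S1: S1--a-->S3 (seen), S1--b-->S2 (new)
  visit S3: S3--a-->S5 (new), S3--b-->S0 (seen)
  visit S2: S2--a-->S2 (seen), S2--b-->S1 (seen)
  visit S5: S5--a-->S4 (new), S5--b-->S1 (seen)
  visit S4: S4--a-->S1 (seen), S4--b-->S5 (seen)

Answer: S0, S1, S2, S3, S4, S5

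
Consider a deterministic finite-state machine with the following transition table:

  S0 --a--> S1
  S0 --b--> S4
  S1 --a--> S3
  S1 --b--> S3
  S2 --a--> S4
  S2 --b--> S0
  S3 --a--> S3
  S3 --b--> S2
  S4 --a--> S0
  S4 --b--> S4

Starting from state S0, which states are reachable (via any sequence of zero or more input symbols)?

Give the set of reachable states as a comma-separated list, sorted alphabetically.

BFS from S0:
  visit S0: S0--a-->S1 (new), S0--b-->S4 (new)
  visit S1: S1--a-->S3 (new), S1--b-->S3 (seen)
  visit S4: S4--a-->S0 (seen), S4--b-->S4 (seen)
  visit S3: S3--a-->S3 (seen), S3--b-->S2 (new)
  visit S2: S2--a-->S4 (seen), S2--b-->S0 (seen)

Answer: S0, S1, S2, S3, S4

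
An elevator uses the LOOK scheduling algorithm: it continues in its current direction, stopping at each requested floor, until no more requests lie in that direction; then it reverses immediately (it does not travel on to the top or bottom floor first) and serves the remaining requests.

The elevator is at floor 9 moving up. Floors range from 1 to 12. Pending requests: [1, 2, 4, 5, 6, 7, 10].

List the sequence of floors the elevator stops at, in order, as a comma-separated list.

Answer: 10, 7, 6, 5, 4, 2, 1

Derivation:
Current: 9, moving UP
Serve above first (ascending): [10]
Then reverse, serve below (descending): [7, 6, 5, 4, 2, 1]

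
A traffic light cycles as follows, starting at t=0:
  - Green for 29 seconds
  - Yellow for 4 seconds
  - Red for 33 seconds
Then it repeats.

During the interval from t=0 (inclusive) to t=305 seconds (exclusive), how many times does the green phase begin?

Cycle = 29+4+33 = 66s
green phase starts at t = k*66 + 0 for k=0,1,2,...
Need k*66+0 < 305 → k < 4.621
k ∈ {0, ..., 4} → 5 starts

Answer: 5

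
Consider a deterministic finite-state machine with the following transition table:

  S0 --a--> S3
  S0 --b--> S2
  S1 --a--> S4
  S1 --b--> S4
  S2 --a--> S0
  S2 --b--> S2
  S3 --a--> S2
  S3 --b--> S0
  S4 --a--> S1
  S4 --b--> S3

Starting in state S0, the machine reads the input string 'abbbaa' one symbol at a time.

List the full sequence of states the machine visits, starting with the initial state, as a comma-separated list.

Start: S0
  read 'a': S0 --a--> S3
  read 'b': S3 --b--> S0
  read 'b': S0 --b--> S2
  read 'b': S2 --b--> S2
  read 'a': S2 --a--> S0
  read 'a': S0 --a--> S3

Answer: S0, S3, S0, S2, S2, S0, S3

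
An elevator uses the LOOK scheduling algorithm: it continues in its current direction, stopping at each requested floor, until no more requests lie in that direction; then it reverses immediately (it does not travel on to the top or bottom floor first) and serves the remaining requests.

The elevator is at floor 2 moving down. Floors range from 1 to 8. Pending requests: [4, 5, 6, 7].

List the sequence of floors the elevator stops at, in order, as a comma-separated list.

Answer: 4, 5, 6, 7

Derivation:
Current: 2, moving DOWN
Serve below first (descending): []
Then reverse, serve above (ascending): [4, 5, 6, 7]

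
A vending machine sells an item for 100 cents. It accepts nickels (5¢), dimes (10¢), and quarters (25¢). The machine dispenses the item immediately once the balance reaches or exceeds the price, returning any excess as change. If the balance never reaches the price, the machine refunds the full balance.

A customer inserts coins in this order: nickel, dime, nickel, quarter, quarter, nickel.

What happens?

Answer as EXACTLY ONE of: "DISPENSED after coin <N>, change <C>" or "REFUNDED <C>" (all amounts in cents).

Answer: REFUNDED 75

Derivation:
Price: 100¢
Coin 1 (nickel, 5¢): balance = 5¢
Coin 2 (dime, 10¢): balance = 15¢
Coin 3 (nickel, 5¢): balance = 20¢
Coin 4 (quarter, 25¢): balance = 45¢
Coin 5 (quarter, 25¢): balance = 70¢
Coin 6 (nickel, 5¢): balance = 75¢
All coins inserted, balance 75¢ < price 100¢ → REFUND 75¢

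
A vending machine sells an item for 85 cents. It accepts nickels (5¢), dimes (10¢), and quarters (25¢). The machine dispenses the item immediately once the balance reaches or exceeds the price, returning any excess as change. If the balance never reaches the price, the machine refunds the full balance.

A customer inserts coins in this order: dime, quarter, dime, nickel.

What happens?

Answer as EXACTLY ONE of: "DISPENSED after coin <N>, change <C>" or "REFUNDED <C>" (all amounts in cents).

Price: 85¢
Coin 1 (dime, 10¢): balance = 10¢
Coin 2 (quarter, 25¢): balance = 35¢
Coin 3 (dime, 10¢): balance = 45¢
Coin 4 (nickel, 5¢): balance = 50¢
All coins inserted, balance 50¢ < price 85¢ → REFUND 50¢

Answer: REFUNDED 50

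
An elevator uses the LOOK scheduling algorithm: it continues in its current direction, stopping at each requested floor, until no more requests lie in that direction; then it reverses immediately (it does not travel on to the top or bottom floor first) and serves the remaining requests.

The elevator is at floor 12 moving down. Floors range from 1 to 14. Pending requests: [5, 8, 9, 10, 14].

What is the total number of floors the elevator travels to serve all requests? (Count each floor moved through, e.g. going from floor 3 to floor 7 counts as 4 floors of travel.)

Answer: 16

Derivation:
Start at floor 12 moving down, LOOK stop order: [10, 9, 8, 5, 14]
  12 → 10: |10-12| = 2, total = 2
  10 → 9: |9-10| = 1, total = 3
  9 → 8: |8-9| = 1, total = 4
  8 → 5: |5-8| = 3, total = 7
  5 → 14: |14-5| = 9, total = 16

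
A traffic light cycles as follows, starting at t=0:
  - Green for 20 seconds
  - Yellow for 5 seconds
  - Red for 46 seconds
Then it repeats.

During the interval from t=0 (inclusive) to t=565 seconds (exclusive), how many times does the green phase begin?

Answer: 8

Derivation:
Cycle = 20+5+46 = 71s
green phase starts at t = k*71 + 0 for k=0,1,2,...
Need k*71+0 < 565 → k < 7.958
k ∈ {0, ..., 7} → 8 starts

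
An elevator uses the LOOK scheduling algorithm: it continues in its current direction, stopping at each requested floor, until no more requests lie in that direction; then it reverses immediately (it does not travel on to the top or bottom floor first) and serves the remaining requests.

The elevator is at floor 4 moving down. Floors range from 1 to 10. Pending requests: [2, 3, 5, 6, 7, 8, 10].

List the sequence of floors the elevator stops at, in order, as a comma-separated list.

Answer: 3, 2, 5, 6, 7, 8, 10

Derivation:
Current: 4, moving DOWN
Serve below first (descending): [3, 2]
Then reverse, serve above (ascending): [5, 6, 7, 8, 10]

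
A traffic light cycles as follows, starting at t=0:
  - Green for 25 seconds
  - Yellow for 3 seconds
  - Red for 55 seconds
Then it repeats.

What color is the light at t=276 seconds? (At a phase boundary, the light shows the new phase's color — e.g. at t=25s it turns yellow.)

Answer: yellow

Derivation:
Cycle length = 25 + 3 + 55 = 83s
t = 276, phase_t = 276 mod 83 = 27
25 <= 27 < 28 (yellow end) → YELLOW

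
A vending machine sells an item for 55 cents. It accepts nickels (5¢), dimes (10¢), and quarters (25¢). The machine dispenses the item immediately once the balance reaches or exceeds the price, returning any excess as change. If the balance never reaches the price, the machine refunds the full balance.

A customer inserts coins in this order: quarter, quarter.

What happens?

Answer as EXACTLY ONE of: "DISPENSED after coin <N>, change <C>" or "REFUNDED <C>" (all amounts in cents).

Answer: REFUNDED 50

Derivation:
Price: 55¢
Coin 1 (quarter, 25¢): balance = 25¢
Coin 2 (quarter, 25¢): balance = 50¢
All coins inserted, balance 50¢ < price 55¢ → REFUND 50¢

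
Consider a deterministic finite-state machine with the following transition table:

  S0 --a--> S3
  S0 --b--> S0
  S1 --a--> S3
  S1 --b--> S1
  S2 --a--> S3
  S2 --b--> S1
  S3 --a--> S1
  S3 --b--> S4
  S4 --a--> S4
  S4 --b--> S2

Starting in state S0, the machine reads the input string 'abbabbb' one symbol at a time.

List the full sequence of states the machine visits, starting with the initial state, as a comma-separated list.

Start: S0
  read 'a': S0 --a--> S3
  read 'b': S3 --b--> S4
  read 'b': S4 --b--> S2
  read 'a': S2 --a--> S3
  read 'b': S3 --b--> S4
  read 'b': S4 --b--> S2
  read 'b': S2 --b--> S1

Answer: S0, S3, S4, S2, S3, S4, S2, S1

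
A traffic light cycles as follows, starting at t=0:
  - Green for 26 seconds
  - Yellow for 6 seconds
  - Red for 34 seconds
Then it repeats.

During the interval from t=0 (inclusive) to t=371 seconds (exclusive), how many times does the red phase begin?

Answer: 6

Derivation:
Cycle = 26+6+34 = 66s
red phase starts at t = k*66 + 32 for k=0,1,2,...
Need k*66+32 < 371 → k < 5.136
k ∈ {0, ..., 5} → 6 starts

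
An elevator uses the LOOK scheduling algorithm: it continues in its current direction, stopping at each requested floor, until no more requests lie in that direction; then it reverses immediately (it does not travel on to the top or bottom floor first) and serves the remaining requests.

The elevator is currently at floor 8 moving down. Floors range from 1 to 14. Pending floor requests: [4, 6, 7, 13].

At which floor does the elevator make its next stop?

Current floor: 8, direction: down
Requests above: [13]
Requests below: [4, 6, 7]
Moving down and requests lie below → nearest below is max([4, 6, 7]) = 7

Answer: 7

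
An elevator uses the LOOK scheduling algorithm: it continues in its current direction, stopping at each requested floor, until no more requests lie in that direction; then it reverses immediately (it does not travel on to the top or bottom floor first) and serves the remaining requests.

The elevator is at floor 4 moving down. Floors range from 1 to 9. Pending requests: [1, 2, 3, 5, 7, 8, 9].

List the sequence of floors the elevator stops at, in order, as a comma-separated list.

Current: 4, moving DOWN
Serve below first (descending): [3, 2, 1]
Then reverse, serve above (ascending): [5, 7, 8, 9]

Answer: 3, 2, 1, 5, 7, 8, 9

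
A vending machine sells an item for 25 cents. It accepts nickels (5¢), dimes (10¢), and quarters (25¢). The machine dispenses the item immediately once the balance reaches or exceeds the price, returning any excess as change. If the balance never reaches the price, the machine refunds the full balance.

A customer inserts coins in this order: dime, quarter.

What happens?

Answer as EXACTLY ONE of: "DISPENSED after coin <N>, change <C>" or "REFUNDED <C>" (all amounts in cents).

Price: 25¢
Coin 1 (dime, 10¢): balance = 10¢
Coin 2 (quarter, 25¢): balance = 35¢
  → balance >= price → DISPENSE, change = 35 - 25 = 10¢

Answer: DISPENSED after coin 2, change 10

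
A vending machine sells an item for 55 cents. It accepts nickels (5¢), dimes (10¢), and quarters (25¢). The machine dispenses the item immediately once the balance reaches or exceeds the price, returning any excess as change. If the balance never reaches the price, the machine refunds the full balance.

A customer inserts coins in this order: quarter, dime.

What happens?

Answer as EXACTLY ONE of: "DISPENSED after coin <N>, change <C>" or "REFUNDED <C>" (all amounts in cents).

Price: 55¢
Coin 1 (quarter, 25¢): balance = 25¢
Coin 2 (dime, 10¢): balance = 35¢
All coins inserted, balance 35¢ < price 55¢ → REFUND 35¢

Answer: REFUNDED 35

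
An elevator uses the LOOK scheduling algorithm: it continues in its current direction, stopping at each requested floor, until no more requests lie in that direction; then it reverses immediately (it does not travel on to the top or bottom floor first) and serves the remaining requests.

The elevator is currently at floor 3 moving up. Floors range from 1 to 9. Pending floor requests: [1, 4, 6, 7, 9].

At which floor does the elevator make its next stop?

Answer: 4

Derivation:
Current floor: 3, direction: up
Requests above: [4, 6, 7, 9]
Requests below: [1]
Moving up and requests lie above → nearest above is min([4, 6, 7, 9]) = 4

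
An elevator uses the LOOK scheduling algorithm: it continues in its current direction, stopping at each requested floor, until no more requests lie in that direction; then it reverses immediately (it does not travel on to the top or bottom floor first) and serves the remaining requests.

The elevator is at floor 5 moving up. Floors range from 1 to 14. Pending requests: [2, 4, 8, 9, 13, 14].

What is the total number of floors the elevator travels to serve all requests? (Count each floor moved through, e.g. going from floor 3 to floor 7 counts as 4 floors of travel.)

Start at floor 5 moving up, LOOK stop order: [8, 9, 13, 14, 4, 2]
  5 → 8: |8-5| = 3, total = 3
  8 → 9: |9-8| = 1, total = 4
  9 → 13: |13-9| = 4, total = 8
  13 → 14: |14-13| = 1, total = 9
  14 → 4: |4-14| = 10, total = 19
  4 → 2: |2-4| = 2, total = 21

Answer: 21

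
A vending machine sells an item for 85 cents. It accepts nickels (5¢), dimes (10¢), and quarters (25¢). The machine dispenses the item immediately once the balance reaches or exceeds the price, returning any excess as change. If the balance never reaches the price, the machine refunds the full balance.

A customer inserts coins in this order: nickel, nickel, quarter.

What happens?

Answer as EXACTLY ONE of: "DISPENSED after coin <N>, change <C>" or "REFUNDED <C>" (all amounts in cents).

Answer: REFUNDED 35

Derivation:
Price: 85¢
Coin 1 (nickel, 5¢): balance = 5¢
Coin 2 (nickel, 5¢): balance = 10¢
Coin 3 (quarter, 25¢): balance = 35¢
All coins inserted, balance 35¢ < price 85¢ → REFUND 35¢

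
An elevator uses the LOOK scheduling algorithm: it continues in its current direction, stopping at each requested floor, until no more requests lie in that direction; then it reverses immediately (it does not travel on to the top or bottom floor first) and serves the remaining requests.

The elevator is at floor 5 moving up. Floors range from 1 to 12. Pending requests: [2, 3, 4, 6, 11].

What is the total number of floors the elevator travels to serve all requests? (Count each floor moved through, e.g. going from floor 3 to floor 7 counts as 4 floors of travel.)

Start at floor 5 moving up, LOOK stop order: [6, 11, 4, 3, 2]
  5 → 6: |6-5| = 1, total = 1
  6 → 11: |11-6| = 5, total = 6
  11 → 4: |4-11| = 7, total = 13
  4 → 3: |3-4| = 1, total = 14
  3 → 2: |2-3| = 1, total = 15

Answer: 15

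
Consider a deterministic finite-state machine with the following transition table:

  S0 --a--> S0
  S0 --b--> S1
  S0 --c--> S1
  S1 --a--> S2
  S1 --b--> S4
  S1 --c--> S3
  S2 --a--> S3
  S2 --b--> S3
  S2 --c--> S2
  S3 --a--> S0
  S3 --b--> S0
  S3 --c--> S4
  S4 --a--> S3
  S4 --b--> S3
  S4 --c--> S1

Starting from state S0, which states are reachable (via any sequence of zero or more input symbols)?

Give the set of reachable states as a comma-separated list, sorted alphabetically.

BFS from S0:
  visit S0: S0--a-->S0 (seen), S0--b-->S1 (new), S0--c-->S1 (seen)
  visit S1: S1--a-->S2 (new), S1--b-->S4 (new), S1--c-->S3 (new)
  visit S2: S2--a-->S3 (seen), S2--b-->S3 (seen), S2--c-->S2 (seen)
  visit S4: S4--a-->S3 (seen), S4--b-->S3 (seen), S4--c-->S1 (seen)
  visit S3: S3--a-->S0 (seen), S3--b-->S0 (seen), S3--c-->S4 (seen)

Answer: S0, S1, S2, S3, S4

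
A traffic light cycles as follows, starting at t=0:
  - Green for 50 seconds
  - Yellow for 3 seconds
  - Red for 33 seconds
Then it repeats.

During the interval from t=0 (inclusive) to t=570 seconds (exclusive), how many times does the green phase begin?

Cycle = 50+3+33 = 86s
green phase starts at t = k*86 + 0 for k=0,1,2,...
Need k*86+0 < 570 → k < 6.628
k ∈ {0, ..., 6} → 7 starts

Answer: 7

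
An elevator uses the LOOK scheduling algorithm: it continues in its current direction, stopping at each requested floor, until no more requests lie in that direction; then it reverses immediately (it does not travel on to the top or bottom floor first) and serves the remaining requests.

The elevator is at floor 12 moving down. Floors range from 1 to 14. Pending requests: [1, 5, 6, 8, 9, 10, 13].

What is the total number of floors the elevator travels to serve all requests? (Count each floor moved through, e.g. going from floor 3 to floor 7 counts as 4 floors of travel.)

Start at floor 12 moving down, LOOK stop order: [10, 9, 8, 6, 5, 1, 13]
  12 → 10: |10-12| = 2, total = 2
  10 → 9: |9-10| = 1, total = 3
  9 → 8: |8-9| = 1, total = 4
  8 → 6: |6-8| = 2, total = 6
  6 → 5: |5-6| = 1, total = 7
  5 → 1: |1-5| = 4, total = 11
  1 → 13: |13-1| = 12, total = 23

Answer: 23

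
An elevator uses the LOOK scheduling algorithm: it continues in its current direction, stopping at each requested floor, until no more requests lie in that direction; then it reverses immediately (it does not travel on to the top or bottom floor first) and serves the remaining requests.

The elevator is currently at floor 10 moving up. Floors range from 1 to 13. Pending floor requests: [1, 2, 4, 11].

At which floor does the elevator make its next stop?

Current floor: 10, direction: up
Requests above: [11]
Requests below: [1, 2, 4]
Moving up and requests lie above → nearest above is min([11]) = 11

Answer: 11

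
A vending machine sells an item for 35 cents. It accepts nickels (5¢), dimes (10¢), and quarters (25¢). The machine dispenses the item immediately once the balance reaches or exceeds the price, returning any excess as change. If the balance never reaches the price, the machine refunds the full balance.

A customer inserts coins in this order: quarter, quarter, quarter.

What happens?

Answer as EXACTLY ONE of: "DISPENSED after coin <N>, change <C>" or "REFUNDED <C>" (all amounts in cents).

Price: 35¢
Coin 1 (quarter, 25¢): balance = 25¢
Coin 2 (quarter, 25¢): balance = 50¢
  → balance >= price → DISPENSE, change = 50 - 35 = 15¢

Answer: DISPENSED after coin 2, change 15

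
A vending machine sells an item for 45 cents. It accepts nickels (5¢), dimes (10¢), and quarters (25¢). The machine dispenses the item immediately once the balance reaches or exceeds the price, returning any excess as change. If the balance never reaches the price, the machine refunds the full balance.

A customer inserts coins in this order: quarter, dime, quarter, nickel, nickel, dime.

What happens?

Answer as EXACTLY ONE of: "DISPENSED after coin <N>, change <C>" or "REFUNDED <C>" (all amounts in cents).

Price: 45¢
Coin 1 (quarter, 25¢): balance = 25¢
Coin 2 (dime, 10¢): balance = 35¢
Coin 3 (quarter, 25¢): balance = 60¢
  → balance >= price → DISPENSE, change = 60 - 45 = 15¢

Answer: DISPENSED after coin 3, change 15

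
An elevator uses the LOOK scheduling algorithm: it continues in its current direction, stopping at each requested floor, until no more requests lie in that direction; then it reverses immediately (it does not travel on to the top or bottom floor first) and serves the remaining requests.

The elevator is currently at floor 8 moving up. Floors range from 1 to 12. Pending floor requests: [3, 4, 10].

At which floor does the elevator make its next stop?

Answer: 10

Derivation:
Current floor: 8, direction: up
Requests above: [10]
Requests below: [3, 4]
Moving up and requests lie above → nearest above is min([10]) = 10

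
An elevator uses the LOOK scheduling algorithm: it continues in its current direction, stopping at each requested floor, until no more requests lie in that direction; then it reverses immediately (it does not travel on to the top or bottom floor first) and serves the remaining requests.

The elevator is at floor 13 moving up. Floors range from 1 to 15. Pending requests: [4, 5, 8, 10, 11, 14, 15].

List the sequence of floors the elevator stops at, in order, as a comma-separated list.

Current: 13, moving UP
Serve above first (ascending): [14, 15]
Then reverse, serve below (descending): [11, 10, 8, 5, 4]

Answer: 14, 15, 11, 10, 8, 5, 4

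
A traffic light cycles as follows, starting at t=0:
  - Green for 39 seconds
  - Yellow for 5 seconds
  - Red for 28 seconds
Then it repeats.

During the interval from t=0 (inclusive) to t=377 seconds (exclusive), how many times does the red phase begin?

Cycle = 39+5+28 = 72s
red phase starts at t = k*72 + 44 for k=0,1,2,...
Need k*72+44 < 377 → k < 4.625
k ∈ {0, ..., 4} → 5 starts

Answer: 5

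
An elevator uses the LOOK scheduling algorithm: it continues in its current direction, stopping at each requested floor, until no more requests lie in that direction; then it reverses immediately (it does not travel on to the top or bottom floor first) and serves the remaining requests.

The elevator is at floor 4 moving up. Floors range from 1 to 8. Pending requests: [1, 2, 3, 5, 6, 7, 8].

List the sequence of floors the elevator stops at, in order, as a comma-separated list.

Answer: 5, 6, 7, 8, 3, 2, 1

Derivation:
Current: 4, moving UP
Serve above first (ascending): [5, 6, 7, 8]
Then reverse, serve below (descending): [3, 2, 1]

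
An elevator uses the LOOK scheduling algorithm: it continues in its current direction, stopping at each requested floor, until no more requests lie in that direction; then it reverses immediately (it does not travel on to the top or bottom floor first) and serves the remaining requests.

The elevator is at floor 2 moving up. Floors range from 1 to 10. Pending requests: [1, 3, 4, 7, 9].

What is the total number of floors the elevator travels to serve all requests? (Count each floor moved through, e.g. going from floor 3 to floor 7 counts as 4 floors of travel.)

Start at floor 2 moving up, LOOK stop order: [3, 4, 7, 9, 1]
  2 → 3: |3-2| = 1, total = 1
  3 → 4: |4-3| = 1, total = 2
  4 → 7: |7-4| = 3, total = 5
  7 → 9: |9-7| = 2, total = 7
  9 → 1: |1-9| = 8, total = 15

Answer: 15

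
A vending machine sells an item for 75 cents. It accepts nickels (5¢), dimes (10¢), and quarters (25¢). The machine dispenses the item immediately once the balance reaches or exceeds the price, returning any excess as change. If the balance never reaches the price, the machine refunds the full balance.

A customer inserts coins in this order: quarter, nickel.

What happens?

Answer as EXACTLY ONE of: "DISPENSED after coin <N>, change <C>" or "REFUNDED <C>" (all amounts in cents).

Answer: REFUNDED 30

Derivation:
Price: 75¢
Coin 1 (quarter, 25¢): balance = 25¢
Coin 2 (nickel, 5¢): balance = 30¢
All coins inserted, balance 30¢ < price 75¢ → REFUND 30¢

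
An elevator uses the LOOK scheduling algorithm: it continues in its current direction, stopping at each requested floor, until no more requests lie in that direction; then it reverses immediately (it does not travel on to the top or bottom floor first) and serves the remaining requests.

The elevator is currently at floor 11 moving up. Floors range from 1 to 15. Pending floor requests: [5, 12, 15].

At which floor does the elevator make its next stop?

Current floor: 11, direction: up
Requests above: [12, 15]
Requests below: [5]
Moving up and requests lie above → nearest above is min([12, 15]) = 12

Answer: 12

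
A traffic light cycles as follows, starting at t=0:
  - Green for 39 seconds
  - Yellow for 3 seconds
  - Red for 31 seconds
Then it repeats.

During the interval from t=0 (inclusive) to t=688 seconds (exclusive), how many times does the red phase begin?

Cycle = 39+3+31 = 73s
red phase starts at t = k*73 + 42 for k=0,1,2,...
Need k*73+42 < 688 → k < 8.849
k ∈ {0, ..., 8} → 9 starts

Answer: 9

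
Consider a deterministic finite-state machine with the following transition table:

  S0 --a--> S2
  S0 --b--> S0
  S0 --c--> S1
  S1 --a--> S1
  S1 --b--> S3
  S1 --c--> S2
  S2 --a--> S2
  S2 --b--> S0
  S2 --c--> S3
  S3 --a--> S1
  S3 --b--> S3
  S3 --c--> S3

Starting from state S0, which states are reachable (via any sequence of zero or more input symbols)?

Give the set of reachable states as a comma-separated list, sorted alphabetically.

BFS from S0:
  visit S0: S0--a-->S2 (new), S0--b-->S0 (seen), S0--c-->S1 (new)
  visit S2: S2--a-->S2 (seen), S2--b-->S0 (seen), S2--c-->S3 (new)
  visit S1: S1--a-->S1 (seen), S1--b-->S3 (seen), S1--c-->S2 (seen)
  visit S3: S3--a-->S1 (seen), S3--b-->S3 (seen), S3--c-->S3 (seen)

Answer: S0, S1, S2, S3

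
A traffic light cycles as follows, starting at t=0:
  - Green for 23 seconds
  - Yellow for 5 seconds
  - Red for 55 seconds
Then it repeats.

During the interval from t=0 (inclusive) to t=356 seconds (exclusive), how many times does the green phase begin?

Cycle = 23+5+55 = 83s
green phase starts at t = k*83 + 0 for k=0,1,2,...
Need k*83+0 < 356 → k < 4.289
k ∈ {0, ..., 4} → 5 starts

Answer: 5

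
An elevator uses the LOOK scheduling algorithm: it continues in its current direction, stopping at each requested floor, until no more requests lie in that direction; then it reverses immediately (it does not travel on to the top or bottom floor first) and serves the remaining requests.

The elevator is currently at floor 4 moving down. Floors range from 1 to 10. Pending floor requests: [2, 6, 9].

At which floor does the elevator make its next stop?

Current floor: 4, direction: down
Requests above: [6, 9]
Requests below: [2]
Moving down and requests lie below → nearest below is max([2]) = 2

Answer: 2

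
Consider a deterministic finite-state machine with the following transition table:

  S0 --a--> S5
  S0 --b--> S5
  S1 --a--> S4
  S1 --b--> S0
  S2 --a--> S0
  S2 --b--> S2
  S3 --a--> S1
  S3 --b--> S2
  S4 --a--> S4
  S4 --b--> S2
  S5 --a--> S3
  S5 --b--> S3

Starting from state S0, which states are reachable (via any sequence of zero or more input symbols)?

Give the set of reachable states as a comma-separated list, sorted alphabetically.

BFS from S0:
  visit S0: S0--a-->S5 (new), S0--b-->S5 (seen)
  visit S5: S5--a-->S3 (new), S5--b-->S3 (seen)
  visit S3: S3--a-->S1 (new), S3--b-->S2 (new)
  visit S1: S1--a-->S4 (new), S1--b-->S0 (seen)
  visit S2: S2--a-->S0 (seen), S2--b-->S2 (seen)
  visit S4: S4--a-->S4 (seen), S4--b-->S2 (seen)

Answer: S0, S1, S2, S3, S4, S5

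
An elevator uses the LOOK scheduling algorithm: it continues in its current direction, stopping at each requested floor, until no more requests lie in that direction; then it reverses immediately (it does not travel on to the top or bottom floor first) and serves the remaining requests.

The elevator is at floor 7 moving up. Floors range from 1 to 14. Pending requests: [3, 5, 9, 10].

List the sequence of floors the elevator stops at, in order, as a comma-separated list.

Answer: 9, 10, 5, 3

Derivation:
Current: 7, moving UP
Serve above first (ascending): [9, 10]
Then reverse, serve below (descending): [5, 3]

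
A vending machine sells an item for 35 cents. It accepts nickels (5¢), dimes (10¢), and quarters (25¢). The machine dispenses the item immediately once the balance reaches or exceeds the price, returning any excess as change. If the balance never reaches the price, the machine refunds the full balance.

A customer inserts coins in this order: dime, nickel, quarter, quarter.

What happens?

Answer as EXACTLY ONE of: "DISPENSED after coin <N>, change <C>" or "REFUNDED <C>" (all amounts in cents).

Price: 35¢
Coin 1 (dime, 10¢): balance = 10¢
Coin 2 (nickel, 5¢): balance = 15¢
Coin 3 (quarter, 25¢): balance = 40¢
  → balance >= price → DISPENSE, change = 40 - 35 = 5¢

Answer: DISPENSED after coin 3, change 5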